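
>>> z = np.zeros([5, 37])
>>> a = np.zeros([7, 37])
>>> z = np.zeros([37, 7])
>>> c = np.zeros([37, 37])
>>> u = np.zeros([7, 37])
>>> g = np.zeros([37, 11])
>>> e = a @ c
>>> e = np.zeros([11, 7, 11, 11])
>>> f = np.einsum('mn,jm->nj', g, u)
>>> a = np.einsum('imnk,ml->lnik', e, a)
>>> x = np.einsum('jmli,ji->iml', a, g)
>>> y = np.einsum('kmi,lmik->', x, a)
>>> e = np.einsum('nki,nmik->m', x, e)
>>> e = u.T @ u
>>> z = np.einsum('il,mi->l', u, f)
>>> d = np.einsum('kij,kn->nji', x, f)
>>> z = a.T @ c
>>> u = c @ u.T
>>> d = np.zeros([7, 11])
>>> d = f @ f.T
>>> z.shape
(11, 11, 11, 37)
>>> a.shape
(37, 11, 11, 11)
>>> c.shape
(37, 37)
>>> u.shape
(37, 7)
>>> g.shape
(37, 11)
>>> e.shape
(37, 37)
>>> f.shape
(11, 7)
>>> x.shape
(11, 11, 11)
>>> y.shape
()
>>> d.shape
(11, 11)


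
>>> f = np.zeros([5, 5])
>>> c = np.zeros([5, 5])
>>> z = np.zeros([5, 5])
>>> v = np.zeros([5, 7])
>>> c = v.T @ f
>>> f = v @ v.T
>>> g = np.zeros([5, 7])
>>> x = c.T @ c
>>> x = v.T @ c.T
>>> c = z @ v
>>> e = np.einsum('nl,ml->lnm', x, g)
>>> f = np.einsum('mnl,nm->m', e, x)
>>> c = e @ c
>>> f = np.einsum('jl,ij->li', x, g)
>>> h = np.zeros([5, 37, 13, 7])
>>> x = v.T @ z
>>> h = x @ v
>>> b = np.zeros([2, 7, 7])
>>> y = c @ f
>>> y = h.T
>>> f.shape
(7, 5)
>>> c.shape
(7, 7, 7)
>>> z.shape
(5, 5)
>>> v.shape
(5, 7)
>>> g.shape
(5, 7)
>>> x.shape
(7, 5)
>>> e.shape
(7, 7, 5)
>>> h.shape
(7, 7)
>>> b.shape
(2, 7, 7)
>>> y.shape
(7, 7)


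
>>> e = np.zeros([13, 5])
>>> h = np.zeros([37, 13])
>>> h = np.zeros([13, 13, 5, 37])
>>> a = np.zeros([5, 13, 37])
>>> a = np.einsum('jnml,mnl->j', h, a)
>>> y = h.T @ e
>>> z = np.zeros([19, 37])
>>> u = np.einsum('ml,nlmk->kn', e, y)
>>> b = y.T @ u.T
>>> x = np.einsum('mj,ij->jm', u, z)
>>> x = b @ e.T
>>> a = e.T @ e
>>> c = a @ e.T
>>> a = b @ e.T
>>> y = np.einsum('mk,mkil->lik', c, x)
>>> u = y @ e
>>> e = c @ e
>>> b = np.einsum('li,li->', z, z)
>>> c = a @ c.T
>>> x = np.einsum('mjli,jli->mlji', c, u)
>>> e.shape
(5, 5)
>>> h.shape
(13, 13, 5, 37)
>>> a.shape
(5, 13, 5, 13)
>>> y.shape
(13, 5, 13)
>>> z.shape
(19, 37)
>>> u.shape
(13, 5, 5)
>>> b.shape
()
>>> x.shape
(5, 5, 13, 5)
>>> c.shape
(5, 13, 5, 5)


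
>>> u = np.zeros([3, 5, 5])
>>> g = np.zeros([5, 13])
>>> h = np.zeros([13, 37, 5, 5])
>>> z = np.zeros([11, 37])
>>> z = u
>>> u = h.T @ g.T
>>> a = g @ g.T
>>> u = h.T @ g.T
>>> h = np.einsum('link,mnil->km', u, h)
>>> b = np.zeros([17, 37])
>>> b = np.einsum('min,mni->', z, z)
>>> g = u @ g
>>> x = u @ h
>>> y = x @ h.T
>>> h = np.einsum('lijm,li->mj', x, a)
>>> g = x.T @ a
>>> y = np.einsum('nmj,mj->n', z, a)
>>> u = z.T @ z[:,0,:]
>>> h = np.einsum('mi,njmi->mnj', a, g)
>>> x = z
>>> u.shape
(5, 5, 5)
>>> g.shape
(13, 37, 5, 5)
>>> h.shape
(5, 13, 37)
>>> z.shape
(3, 5, 5)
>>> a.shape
(5, 5)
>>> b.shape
()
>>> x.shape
(3, 5, 5)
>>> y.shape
(3,)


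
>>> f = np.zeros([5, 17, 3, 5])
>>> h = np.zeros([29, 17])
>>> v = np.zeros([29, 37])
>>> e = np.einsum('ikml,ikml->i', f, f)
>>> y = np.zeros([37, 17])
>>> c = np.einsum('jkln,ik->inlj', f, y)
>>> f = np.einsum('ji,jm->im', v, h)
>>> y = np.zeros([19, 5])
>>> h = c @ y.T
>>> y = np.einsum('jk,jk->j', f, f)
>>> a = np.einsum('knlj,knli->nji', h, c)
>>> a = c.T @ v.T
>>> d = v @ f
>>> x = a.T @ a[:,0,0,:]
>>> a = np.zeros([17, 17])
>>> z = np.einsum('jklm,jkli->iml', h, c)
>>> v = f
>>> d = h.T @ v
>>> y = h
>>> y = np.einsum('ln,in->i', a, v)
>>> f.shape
(37, 17)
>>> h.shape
(37, 5, 3, 19)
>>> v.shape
(37, 17)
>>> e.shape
(5,)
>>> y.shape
(37,)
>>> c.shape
(37, 5, 3, 5)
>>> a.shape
(17, 17)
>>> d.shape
(19, 3, 5, 17)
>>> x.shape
(29, 5, 3, 29)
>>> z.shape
(5, 19, 3)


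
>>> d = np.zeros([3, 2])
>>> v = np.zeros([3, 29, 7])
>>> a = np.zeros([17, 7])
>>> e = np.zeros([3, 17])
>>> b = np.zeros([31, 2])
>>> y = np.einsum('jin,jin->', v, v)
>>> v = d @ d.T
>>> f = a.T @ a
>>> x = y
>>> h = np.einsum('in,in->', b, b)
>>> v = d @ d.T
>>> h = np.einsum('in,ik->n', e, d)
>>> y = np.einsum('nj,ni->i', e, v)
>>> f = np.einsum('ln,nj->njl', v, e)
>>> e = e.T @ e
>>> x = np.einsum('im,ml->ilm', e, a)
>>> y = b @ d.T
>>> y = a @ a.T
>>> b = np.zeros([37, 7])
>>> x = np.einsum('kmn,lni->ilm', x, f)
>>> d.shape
(3, 2)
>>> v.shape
(3, 3)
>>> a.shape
(17, 7)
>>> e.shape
(17, 17)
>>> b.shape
(37, 7)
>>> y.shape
(17, 17)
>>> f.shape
(3, 17, 3)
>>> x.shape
(3, 3, 7)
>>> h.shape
(17,)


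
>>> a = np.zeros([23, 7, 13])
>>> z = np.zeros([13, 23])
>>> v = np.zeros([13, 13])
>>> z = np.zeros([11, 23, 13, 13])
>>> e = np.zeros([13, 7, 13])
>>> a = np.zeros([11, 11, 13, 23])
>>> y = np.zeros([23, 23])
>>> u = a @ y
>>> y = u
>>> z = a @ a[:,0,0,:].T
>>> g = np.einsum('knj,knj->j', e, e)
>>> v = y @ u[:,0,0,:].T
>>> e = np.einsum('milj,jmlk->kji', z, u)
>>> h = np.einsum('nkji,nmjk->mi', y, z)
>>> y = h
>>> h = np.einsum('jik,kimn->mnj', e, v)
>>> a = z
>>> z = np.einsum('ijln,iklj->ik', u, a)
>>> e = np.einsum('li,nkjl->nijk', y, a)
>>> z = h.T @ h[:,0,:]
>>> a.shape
(11, 11, 13, 11)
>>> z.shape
(23, 11, 23)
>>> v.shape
(11, 11, 13, 11)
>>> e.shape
(11, 23, 13, 11)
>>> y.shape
(11, 23)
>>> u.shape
(11, 11, 13, 23)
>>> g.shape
(13,)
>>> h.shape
(13, 11, 23)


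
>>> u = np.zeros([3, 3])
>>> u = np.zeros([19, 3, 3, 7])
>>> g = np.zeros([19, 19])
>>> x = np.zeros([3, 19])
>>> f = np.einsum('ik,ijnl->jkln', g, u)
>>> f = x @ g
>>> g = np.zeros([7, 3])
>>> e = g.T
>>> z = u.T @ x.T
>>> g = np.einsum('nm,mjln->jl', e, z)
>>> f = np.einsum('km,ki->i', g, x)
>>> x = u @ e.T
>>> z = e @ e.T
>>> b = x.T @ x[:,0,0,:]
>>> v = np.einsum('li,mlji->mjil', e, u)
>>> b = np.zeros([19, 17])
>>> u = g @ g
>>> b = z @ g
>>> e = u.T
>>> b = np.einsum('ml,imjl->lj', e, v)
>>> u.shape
(3, 3)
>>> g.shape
(3, 3)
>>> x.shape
(19, 3, 3, 3)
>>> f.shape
(19,)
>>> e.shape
(3, 3)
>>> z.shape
(3, 3)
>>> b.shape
(3, 7)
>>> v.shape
(19, 3, 7, 3)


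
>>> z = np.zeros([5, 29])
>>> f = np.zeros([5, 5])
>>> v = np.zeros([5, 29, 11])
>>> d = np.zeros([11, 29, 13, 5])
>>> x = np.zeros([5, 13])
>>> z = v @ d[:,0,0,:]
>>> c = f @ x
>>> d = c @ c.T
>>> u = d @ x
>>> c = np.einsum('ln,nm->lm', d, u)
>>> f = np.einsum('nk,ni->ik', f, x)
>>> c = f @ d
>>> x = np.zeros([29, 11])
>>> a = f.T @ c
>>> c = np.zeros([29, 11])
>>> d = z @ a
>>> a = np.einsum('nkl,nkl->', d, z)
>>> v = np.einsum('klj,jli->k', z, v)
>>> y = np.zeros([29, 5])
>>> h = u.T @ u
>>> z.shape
(5, 29, 5)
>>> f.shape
(13, 5)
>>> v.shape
(5,)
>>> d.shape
(5, 29, 5)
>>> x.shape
(29, 11)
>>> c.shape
(29, 11)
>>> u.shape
(5, 13)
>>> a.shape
()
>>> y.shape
(29, 5)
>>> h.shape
(13, 13)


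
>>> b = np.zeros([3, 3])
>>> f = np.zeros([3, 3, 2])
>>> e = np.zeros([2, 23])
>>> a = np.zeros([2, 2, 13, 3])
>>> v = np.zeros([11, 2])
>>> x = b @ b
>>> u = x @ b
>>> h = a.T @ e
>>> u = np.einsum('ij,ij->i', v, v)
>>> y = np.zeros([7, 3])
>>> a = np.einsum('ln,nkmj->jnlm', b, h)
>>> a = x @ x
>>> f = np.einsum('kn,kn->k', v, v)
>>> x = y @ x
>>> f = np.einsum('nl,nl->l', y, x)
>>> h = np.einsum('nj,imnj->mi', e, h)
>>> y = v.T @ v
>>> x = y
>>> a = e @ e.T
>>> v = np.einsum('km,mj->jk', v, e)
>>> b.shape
(3, 3)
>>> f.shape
(3,)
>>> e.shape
(2, 23)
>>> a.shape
(2, 2)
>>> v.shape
(23, 11)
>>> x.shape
(2, 2)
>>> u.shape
(11,)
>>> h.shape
(13, 3)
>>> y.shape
(2, 2)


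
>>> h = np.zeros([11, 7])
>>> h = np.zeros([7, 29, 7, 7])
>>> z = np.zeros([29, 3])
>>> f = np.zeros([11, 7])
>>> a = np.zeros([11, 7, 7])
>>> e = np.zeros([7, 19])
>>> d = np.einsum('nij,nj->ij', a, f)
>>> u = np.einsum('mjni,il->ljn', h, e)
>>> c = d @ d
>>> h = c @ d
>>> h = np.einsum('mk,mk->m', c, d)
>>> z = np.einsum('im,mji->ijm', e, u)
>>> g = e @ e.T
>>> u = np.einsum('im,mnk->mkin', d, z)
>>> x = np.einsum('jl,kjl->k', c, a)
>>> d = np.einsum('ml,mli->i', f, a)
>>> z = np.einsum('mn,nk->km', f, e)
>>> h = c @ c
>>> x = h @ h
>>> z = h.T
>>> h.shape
(7, 7)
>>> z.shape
(7, 7)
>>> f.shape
(11, 7)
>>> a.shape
(11, 7, 7)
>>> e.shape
(7, 19)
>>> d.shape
(7,)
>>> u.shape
(7, 19, 7, 29)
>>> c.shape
(7, 7)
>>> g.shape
(7, 7)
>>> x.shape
(7, 7)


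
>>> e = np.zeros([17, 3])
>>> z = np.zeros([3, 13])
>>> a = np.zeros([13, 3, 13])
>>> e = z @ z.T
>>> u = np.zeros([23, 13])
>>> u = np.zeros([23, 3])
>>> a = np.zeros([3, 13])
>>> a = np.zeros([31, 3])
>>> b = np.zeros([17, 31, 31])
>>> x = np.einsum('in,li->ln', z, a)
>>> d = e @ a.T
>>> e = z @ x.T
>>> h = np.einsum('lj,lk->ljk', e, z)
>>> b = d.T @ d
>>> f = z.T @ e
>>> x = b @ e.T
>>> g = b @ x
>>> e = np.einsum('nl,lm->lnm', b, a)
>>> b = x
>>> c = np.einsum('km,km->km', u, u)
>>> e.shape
(31, 31, 3)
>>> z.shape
(3, 13)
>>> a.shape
(31, 3)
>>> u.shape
(23, 3)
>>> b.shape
(31, 3)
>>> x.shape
(31, 3)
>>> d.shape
(3, 31)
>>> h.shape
(3, 31, 13)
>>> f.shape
(13, 31)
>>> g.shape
(31, 3)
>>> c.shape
(23, 3)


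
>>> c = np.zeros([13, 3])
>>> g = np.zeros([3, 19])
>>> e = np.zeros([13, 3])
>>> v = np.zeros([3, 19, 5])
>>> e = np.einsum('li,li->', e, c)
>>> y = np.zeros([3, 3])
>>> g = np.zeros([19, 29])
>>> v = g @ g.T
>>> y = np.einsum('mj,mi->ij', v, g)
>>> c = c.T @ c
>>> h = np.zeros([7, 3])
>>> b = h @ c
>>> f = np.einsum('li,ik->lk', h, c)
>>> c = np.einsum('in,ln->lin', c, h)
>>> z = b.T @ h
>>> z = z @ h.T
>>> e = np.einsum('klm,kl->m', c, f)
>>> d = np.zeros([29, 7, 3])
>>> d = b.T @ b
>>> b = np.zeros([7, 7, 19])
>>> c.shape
(7, 3, 3)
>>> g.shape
(19, 29)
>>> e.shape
(3,)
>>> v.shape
(19, 19)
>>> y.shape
(29, 19)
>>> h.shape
(7, 3)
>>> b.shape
(7, 7, 19)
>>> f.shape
(7, 3)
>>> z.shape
(3, 7)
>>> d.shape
(3, 3)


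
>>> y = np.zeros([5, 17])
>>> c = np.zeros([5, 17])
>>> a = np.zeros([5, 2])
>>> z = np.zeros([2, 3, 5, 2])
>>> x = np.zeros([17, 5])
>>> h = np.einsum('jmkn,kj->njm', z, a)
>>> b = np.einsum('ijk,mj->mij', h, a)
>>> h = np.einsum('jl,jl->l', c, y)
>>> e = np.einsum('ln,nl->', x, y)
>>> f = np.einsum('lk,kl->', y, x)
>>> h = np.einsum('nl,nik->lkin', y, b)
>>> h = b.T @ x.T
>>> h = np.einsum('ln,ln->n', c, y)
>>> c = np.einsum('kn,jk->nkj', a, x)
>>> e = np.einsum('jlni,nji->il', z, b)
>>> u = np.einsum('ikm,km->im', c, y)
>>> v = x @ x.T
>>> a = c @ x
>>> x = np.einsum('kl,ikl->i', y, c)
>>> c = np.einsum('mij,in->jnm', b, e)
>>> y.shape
(5, 17)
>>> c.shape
(2, 3, 5)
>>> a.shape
(2, 5, 5)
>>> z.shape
(2, 3, 5, 2)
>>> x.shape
(2,)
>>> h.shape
(17,)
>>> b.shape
(5, 2, 2)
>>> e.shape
(2, 3)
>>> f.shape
()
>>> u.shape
(2, 17)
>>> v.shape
(17, 17)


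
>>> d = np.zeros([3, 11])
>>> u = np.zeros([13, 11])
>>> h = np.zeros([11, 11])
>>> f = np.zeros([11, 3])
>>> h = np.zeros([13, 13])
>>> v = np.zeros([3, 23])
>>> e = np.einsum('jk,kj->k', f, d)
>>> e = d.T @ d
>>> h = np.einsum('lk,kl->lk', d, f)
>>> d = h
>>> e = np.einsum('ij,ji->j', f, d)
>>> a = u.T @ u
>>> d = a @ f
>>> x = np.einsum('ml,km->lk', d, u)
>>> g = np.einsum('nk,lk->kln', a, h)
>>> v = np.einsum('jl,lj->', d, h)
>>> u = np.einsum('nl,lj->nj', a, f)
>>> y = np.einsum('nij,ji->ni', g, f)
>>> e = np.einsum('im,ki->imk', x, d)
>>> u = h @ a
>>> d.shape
(11, 3)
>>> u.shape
(3, 11)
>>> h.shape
(3, 11)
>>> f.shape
(11, 3)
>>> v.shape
()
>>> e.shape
(3, 13, 11)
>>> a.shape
(11, 11)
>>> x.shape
(3, 13)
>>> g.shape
(11, 3, 11)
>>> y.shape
(11, 3)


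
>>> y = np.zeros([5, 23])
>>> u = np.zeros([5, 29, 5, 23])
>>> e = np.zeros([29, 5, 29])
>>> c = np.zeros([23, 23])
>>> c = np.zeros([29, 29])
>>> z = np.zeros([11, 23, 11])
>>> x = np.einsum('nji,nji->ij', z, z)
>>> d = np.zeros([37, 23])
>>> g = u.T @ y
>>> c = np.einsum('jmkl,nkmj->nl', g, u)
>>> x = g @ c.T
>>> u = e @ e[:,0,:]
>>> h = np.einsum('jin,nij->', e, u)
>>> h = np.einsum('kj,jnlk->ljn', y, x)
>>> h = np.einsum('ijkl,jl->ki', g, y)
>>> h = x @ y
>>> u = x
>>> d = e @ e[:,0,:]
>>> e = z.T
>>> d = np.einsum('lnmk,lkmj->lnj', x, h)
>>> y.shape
(5, 23)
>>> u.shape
(23, 5, 29, 5)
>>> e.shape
(11, 23, 11)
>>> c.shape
(5, 23)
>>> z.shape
(11, 23, 11)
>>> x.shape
(23, 5, 29, 5)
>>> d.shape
(23, 5, 23)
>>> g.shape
(23, 5, 29, 23)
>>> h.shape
(23, 5, 29, 23)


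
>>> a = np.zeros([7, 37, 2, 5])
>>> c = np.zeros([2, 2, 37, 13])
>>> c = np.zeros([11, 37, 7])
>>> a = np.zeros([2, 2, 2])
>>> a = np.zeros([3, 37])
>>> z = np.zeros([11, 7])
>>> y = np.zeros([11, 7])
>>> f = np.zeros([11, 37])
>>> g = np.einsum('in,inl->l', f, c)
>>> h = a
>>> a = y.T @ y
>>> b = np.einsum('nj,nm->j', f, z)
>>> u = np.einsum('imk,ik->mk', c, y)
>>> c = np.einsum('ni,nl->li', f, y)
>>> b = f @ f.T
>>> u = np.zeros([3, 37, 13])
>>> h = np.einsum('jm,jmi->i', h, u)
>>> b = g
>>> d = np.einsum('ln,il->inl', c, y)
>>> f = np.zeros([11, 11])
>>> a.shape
(7, 7)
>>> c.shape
(7, 37)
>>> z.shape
(11, 7)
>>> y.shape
(11, 7)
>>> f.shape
(11, 11)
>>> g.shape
(7,)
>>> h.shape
(13,)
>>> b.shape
(7,)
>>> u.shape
(3, 37, 13)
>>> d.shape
(11, 37, 7)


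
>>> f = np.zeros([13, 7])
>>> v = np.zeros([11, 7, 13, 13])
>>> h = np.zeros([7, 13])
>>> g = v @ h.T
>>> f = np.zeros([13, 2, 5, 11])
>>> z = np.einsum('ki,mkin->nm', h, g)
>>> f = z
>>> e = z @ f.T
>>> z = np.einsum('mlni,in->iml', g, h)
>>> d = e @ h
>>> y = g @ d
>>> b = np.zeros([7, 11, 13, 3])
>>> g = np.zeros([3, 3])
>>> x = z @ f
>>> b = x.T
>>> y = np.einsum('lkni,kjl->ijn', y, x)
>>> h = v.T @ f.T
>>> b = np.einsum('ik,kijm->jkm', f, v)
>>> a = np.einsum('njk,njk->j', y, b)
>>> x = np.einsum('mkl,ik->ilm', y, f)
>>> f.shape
(7, 11)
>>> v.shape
(11, 7, 13, 13)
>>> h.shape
(13, 13, 7, 7)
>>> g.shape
(3, 3)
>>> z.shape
(7, 11, 7)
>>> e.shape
(7, 7)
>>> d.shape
(7, 13)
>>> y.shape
(13, 11, 13)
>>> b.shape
(13, 11, 13)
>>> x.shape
(7, 13, 13)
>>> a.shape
(11,)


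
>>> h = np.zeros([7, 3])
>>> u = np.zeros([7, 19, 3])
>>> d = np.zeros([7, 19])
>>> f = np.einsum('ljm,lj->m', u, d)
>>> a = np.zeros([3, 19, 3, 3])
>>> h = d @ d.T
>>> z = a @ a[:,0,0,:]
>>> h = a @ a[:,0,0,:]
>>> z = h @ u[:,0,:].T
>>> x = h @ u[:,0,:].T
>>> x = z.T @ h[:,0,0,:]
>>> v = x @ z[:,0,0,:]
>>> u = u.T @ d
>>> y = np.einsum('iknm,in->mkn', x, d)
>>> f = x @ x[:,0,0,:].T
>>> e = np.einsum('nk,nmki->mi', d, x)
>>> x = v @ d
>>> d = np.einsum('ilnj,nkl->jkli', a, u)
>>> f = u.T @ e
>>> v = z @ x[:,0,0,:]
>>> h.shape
(3, 19, 3, 3)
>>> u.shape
(3, 19, 19)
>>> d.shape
(3, 19, 19, 3)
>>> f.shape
(19, 19, 3)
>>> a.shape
(3, 19, 3, 3)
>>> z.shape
(3, 19, 3, 7)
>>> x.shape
(7, 3, 19, 19)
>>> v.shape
(3, 19, 3, 19)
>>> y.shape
(3, 3, 19)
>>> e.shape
(3, 3)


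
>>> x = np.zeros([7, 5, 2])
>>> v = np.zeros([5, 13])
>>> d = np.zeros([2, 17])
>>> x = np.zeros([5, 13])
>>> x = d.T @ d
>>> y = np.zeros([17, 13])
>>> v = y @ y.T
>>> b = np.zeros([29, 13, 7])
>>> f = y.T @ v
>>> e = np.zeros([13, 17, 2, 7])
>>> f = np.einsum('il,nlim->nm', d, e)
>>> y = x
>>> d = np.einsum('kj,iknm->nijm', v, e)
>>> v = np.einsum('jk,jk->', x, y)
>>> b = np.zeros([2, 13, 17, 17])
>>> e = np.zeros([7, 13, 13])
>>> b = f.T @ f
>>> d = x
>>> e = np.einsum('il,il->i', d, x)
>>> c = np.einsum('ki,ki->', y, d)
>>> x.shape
(17, 17)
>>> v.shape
()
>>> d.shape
(17, 17)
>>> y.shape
(17, 17)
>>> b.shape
(7, 7)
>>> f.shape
(13, 7)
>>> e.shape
(17,)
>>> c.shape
()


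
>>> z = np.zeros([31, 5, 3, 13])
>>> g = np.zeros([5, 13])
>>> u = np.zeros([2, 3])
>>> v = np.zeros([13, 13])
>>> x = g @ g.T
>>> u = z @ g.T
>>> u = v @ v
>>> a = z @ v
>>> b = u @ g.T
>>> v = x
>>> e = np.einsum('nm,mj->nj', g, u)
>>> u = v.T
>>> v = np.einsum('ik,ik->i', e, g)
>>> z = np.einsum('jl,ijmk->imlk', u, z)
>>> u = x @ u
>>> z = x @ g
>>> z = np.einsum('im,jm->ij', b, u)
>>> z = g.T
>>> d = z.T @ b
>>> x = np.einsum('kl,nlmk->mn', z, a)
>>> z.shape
(13, 5)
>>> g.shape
(5, 13)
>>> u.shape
(5, 5)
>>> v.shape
(5,)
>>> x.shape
(3, 31)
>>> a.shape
(31, 5, 3, 13)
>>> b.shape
(13, 5)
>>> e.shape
(5, 13)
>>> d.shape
(5, 5)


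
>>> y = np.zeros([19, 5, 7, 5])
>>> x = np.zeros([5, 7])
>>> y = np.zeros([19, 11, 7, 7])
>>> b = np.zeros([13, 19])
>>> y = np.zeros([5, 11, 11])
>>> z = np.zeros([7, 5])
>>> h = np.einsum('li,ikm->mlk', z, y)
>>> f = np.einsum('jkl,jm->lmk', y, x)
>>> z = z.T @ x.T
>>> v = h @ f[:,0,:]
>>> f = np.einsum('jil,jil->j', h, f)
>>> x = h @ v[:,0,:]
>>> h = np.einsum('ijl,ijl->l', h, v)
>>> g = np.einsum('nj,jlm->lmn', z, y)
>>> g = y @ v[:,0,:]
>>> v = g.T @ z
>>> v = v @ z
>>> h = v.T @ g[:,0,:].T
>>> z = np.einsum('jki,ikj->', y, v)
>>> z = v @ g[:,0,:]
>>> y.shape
(5, 11, 11)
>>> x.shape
(11, 7, 11)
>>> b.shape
(13, 19)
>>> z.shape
(11, 11, 11)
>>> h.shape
(5, 11, 5)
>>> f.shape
(11,)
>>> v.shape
(11, 11, 5)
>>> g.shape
(5, 11, 11)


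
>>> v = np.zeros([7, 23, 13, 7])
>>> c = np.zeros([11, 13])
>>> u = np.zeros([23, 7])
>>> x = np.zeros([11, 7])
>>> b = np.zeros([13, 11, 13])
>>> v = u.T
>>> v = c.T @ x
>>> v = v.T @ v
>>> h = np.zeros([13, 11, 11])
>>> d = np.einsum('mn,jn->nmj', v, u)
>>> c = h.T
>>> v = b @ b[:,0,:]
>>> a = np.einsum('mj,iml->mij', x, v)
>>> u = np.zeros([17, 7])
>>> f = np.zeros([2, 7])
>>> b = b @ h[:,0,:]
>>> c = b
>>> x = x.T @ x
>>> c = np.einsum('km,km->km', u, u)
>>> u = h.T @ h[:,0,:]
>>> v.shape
(13, 11, 13)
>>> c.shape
(17, 7)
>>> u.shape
(11, 11, 11)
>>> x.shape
(7, 7)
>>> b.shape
(13, 11, 11)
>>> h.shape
(13, 11, 11)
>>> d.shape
(7, 7, 23)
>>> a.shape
(11, 13, 7)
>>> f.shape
(2, 7)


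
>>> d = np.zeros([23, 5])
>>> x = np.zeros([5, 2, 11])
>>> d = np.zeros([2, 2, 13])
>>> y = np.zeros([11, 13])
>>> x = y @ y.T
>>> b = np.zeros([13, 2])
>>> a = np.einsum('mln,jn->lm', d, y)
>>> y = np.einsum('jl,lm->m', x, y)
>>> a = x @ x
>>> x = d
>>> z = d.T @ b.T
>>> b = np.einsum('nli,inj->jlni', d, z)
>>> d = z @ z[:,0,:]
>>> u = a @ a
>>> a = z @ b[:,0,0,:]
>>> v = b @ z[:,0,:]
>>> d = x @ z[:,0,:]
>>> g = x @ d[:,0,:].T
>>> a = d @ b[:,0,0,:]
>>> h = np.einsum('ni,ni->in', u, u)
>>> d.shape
(2, 2, 13)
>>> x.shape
(2, 2, 13)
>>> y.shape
(13,)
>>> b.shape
(13, 2, 2, 13)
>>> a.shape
(2, 2, 13)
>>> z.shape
(13, 2, 13)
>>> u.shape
(11, 11)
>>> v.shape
(13, 2, 2, 13)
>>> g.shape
(2, 2, 2)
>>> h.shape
(11, 11)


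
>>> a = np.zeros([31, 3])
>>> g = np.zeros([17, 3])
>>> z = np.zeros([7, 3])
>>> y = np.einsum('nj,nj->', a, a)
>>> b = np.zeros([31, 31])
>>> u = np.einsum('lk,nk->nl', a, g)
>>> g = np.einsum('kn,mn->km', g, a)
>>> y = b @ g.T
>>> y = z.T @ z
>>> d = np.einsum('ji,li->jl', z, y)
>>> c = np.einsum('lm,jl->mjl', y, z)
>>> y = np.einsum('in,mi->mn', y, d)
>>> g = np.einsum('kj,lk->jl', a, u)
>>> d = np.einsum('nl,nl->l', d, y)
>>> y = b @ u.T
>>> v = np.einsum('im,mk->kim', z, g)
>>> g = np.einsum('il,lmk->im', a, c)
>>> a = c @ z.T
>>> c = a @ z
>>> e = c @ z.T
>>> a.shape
(3, 7, 7)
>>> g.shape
(31, 7)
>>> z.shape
(7, 3)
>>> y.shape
(31, 17)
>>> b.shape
(31, 31)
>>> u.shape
(17, 31)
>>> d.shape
(3,)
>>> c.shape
(3, 7, 3)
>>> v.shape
(17, 7, 3)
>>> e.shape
(3, 7, 7)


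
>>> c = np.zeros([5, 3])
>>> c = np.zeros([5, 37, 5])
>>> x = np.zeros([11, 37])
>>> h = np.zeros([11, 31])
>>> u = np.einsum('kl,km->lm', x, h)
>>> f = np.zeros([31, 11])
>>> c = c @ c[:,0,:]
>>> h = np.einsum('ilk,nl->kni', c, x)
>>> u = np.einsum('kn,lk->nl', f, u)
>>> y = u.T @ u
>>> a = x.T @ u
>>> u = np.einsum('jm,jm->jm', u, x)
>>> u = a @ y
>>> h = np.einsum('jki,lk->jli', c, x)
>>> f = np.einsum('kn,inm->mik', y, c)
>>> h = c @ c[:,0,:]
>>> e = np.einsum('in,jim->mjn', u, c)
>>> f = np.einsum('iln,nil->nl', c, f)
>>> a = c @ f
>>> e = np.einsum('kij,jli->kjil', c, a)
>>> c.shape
(5, 37, 5)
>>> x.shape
(11, 37)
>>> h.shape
(5, 37, 5)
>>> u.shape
(37, 37)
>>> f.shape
(5, 37)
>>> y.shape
(37, 37)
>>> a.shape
(5, 37, 37)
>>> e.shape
(5, 5, 37, 37)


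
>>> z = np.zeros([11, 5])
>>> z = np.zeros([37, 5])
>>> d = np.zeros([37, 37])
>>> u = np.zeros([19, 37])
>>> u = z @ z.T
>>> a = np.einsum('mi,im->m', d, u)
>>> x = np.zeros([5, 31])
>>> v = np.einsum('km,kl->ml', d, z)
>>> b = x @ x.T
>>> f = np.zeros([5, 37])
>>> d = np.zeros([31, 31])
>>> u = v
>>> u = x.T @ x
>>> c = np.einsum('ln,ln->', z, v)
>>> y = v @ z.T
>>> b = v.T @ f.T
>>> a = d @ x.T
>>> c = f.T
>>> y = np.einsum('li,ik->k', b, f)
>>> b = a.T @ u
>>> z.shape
(37, 5)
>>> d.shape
(31, 31)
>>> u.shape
(31, 31)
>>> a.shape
(31, 5)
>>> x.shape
(5, 31)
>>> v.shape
(37, 5)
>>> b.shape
(5, 31)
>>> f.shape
(5, 37)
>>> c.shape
(37, 5)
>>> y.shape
(37,)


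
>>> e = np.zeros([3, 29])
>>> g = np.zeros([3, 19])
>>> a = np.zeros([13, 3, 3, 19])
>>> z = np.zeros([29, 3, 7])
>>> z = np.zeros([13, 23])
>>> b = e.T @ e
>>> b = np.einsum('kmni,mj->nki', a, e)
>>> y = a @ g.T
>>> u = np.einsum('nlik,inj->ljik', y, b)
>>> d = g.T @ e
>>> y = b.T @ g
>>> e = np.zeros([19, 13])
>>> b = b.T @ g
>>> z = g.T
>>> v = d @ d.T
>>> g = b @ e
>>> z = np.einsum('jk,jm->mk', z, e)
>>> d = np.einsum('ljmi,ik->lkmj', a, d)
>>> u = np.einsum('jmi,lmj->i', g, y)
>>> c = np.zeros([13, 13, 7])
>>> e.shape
(19, 13)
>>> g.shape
(19, 13, 13)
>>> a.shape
(13, 3, 3, 19)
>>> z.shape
(13, 3)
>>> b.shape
(19, 13, 19)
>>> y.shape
(19, 13, 19)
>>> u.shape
(13,)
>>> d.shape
(13, 29, 3, 3)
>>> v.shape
(19, 19)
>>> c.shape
(13, 13, 7)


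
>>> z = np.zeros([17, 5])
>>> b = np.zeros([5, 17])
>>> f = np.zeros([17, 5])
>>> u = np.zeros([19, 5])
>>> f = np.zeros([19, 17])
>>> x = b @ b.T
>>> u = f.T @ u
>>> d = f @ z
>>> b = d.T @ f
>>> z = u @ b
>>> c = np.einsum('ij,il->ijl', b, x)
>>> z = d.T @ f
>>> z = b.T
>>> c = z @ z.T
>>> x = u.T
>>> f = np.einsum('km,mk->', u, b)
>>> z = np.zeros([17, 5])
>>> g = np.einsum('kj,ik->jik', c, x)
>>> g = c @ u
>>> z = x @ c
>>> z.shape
(5, 17)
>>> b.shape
(5, 17)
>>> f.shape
()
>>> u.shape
(17, 5)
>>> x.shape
(5, 17)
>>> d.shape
(19, 5)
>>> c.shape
(17, 17)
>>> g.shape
(17, 5)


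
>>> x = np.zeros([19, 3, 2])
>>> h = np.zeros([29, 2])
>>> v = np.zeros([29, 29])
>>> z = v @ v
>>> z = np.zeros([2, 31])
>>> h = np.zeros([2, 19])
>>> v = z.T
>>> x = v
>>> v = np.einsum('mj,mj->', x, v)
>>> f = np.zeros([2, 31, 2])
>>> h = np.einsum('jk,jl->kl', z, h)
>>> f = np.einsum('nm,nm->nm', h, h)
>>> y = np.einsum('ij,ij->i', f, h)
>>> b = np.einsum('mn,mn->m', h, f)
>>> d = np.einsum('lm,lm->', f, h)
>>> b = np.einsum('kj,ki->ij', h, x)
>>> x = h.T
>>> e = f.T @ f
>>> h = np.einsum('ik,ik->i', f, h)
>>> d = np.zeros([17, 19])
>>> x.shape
(19, 31)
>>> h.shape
(31,)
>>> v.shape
()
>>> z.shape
(2, 31)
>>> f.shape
(31, 19)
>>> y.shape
(31,)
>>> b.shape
(2, 19)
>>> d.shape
(17, 19)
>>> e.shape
(19, 19)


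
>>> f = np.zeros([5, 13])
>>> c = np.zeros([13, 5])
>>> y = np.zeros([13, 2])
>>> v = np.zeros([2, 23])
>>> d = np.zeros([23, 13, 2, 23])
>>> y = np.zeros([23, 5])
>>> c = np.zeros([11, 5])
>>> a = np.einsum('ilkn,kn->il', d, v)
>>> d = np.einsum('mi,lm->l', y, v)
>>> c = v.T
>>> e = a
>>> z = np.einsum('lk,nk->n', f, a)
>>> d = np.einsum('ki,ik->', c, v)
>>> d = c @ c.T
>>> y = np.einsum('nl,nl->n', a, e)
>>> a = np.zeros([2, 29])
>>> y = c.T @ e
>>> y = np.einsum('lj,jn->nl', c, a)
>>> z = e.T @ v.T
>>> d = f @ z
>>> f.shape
(5, 13)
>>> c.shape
(23, 2)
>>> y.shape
(29, 23)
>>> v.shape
(2, 23)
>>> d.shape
(5, 2)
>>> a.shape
(2, 29)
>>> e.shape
(23, 13)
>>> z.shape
(13, 2)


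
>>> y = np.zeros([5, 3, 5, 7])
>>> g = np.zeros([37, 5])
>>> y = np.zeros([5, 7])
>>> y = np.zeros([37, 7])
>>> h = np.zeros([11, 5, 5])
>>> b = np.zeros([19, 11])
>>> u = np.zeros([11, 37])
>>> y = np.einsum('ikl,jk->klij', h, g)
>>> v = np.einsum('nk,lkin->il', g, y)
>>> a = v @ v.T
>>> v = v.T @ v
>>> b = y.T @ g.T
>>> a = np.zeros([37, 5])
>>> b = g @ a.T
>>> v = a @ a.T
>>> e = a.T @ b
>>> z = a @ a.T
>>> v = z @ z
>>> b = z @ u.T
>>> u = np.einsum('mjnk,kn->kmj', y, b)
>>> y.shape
(5, 5, 11, 37)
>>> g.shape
(37, 5)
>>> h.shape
(11, 5, 5)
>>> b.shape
(37, 11)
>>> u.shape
(37, 5, 5)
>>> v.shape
(37, 37)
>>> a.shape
(37, 5)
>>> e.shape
(5, 37)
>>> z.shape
(37, 37)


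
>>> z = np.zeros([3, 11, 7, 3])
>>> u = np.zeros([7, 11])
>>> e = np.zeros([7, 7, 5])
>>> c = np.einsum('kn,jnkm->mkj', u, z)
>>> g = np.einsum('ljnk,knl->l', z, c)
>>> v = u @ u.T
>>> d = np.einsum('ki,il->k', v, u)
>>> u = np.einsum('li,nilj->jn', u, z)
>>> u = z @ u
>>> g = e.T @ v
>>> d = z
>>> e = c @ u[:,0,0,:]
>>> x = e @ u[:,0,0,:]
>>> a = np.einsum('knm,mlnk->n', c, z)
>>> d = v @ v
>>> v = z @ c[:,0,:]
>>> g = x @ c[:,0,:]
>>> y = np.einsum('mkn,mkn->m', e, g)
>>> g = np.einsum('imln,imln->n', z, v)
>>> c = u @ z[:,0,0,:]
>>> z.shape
(3, 11, 7, 3)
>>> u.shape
(3, 11, 7, 3)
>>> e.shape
(3, 7, 3)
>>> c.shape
(3, 11, 7, 3)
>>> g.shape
(3,)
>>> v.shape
(3, 11, 7, 3)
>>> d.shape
(7, 7)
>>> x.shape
(3, 7, 3)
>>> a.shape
(7,)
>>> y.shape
(3,)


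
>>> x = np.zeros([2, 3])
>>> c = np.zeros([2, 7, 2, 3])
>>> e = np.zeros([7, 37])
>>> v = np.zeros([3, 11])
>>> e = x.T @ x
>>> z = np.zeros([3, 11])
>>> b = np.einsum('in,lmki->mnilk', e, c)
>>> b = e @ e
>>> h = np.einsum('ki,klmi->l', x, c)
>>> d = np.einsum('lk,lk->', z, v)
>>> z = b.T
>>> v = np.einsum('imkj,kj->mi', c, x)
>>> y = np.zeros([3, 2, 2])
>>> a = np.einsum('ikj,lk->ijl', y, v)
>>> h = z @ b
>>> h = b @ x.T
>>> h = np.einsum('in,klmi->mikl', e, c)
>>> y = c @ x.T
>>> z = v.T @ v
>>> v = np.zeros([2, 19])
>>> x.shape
(2, 3)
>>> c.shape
(2, 7, 2, 3)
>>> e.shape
(3, 3)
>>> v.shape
(2, 19)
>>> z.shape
(2, 2)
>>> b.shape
(3, 3)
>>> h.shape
(2, 3, 2, 7)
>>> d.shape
()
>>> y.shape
(2, 7, 2, 2)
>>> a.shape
(3, 2, 7)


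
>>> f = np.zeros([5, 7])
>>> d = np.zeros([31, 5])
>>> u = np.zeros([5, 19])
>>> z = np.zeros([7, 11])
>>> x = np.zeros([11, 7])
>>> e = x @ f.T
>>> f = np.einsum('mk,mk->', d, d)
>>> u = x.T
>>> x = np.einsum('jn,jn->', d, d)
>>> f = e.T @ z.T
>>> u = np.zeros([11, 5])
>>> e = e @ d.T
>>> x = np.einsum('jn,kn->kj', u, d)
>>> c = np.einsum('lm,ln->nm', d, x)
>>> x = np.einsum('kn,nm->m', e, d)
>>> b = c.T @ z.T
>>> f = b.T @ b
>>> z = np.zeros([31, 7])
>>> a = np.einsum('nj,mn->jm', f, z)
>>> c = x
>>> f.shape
(7, 7)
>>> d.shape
(31, 5)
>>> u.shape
(11, 5)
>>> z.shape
(31, 7)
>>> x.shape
(5,)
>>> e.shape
(11, 31)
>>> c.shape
(5,)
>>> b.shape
(5, 7)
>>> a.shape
(7, 31)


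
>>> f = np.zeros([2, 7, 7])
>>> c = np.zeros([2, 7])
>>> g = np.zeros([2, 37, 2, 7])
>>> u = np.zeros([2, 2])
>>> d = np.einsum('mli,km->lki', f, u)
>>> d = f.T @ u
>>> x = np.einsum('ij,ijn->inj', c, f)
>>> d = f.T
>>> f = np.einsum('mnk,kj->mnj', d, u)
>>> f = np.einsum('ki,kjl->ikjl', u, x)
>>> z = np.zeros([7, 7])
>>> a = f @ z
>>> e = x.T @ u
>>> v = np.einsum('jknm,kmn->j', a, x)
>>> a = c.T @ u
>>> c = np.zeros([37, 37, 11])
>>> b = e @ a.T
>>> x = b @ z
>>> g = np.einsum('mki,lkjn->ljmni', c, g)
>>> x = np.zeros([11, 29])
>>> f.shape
(2, 2, 7, 7)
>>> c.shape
(37, 37, 11)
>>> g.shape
(2, 2, 37, 7, 11)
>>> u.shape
(2, 2)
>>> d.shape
(7, 7, 2)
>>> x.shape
(11, 29)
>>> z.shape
(7, 7)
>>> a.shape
(7, 2)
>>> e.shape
(7, 7, 2)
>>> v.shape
(2,)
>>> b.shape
(7, 7, 7)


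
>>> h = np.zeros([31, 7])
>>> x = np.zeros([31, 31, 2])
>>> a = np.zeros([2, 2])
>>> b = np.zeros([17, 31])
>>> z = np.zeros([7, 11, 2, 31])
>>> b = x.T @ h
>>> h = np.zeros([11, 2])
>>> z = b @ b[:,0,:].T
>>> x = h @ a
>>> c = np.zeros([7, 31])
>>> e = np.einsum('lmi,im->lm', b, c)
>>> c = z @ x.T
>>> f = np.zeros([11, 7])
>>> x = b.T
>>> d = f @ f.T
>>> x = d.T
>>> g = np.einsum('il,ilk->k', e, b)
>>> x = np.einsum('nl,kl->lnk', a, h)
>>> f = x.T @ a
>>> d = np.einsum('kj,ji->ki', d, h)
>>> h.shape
(11, 2)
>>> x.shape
(2, 2, 11)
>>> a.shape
(2, 2)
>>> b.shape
(2, 31, 7)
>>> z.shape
(2, 31, 2)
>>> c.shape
(2, 31, 11)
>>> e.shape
(2, 31)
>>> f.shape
(11, 2, 2)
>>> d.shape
(11, 2)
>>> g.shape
(7,)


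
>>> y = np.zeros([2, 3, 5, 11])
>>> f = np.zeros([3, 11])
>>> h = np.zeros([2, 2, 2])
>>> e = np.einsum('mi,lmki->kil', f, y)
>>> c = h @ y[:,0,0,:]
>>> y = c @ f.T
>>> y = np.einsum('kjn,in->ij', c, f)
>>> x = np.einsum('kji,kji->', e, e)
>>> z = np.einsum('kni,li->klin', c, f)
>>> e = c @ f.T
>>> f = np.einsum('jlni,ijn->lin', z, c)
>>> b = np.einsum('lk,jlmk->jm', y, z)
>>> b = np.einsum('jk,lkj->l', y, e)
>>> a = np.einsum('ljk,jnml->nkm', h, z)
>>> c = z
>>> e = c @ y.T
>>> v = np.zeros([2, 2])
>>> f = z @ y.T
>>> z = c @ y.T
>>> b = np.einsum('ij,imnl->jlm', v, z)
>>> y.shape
(3, 2)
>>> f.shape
(2, 3, 11, 3)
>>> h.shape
(2, 2, 2)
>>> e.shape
(2, 3, 11, 3)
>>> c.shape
(2, 3, 11, 2)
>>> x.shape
()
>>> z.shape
(2, 3, 11, 3)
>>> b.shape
(2, 3, 3)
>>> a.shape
(3, 2, 11)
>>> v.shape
(2, 2)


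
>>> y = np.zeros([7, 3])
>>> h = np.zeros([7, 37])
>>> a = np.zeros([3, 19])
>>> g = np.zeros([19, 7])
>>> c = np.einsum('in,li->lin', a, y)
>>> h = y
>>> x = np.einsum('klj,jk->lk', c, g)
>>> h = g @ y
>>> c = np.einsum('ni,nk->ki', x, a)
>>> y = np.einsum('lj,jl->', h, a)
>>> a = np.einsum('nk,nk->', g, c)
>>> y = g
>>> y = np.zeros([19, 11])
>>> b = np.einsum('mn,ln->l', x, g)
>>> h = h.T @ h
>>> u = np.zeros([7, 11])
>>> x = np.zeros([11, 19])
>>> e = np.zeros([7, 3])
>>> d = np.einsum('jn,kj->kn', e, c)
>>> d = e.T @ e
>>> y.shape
(19, 11)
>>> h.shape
(3, 3)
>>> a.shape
()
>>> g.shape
(19, 7)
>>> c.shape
(19, 7)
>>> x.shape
(11, 19)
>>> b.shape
(19,)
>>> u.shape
(7, 11)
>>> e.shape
(7, 3)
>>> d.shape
(3, 3)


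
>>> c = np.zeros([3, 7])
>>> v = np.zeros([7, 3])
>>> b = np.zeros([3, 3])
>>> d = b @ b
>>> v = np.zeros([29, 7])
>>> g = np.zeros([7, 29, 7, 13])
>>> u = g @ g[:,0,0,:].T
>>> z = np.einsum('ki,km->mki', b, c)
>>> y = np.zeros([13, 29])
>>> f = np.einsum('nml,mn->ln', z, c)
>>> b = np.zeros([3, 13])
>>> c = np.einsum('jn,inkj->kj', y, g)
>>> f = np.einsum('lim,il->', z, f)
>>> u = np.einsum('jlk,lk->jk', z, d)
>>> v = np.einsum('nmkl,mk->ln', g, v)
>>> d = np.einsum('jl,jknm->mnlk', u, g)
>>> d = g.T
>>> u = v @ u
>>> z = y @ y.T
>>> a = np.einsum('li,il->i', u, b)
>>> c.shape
(7, 13)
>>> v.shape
(13, 7)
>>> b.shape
(3, 13)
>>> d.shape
(13, 7, 29, 7)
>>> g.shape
(7, 29, 7, 13)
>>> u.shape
(13, 3)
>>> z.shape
(13, 13)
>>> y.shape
(13, 29)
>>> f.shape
()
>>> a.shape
(3,)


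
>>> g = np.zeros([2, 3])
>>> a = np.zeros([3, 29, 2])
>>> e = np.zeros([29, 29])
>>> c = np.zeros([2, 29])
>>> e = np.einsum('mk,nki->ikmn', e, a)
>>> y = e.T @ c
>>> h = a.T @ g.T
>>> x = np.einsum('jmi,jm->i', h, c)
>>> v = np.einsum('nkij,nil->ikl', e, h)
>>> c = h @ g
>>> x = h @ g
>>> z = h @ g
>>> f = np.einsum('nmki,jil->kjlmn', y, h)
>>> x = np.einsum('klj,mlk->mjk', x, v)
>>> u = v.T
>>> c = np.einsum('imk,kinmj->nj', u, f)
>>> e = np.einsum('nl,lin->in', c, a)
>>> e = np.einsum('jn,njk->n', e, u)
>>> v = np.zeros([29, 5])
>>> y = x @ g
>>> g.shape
(2, 3)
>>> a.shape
(3, 29, 2)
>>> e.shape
(2,)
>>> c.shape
(2, 3)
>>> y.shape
(29, 3, 3)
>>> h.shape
(2, 29, 2)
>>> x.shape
(29, 3, 2)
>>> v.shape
(29, 5)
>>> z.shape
(2, 29, 3)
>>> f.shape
(29, 2, 2, 29, 3)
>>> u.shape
(2, 29, 29)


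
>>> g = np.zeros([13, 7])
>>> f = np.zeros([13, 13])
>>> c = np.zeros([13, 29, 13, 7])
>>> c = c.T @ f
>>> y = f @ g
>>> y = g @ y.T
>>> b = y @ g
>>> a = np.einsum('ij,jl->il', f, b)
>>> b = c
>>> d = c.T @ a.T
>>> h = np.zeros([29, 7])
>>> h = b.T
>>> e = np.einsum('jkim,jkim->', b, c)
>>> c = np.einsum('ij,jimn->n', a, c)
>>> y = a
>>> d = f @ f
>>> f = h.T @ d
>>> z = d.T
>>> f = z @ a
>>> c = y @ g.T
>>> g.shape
(13, 7)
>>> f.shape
(13, 7)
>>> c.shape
(13, 13)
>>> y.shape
(13, 7)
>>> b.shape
(7, 13, 29, 13)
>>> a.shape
(13, 7)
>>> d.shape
(13, 13)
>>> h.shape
(13, 29, 13, 7)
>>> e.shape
()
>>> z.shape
(13, 13)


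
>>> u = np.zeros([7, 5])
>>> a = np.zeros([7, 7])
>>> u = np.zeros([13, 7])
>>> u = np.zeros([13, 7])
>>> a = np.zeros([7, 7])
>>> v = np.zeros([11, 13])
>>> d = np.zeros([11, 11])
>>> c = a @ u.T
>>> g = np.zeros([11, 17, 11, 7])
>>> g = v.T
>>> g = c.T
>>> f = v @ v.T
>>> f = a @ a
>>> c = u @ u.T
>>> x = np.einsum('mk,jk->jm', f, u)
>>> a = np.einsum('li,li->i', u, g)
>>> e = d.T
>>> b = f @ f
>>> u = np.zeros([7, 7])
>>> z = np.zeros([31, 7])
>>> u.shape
(7, 7)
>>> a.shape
(7,)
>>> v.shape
(11, 13)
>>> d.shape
(11, 11)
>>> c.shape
(13, 13)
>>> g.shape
(13, 7)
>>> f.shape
(7, 7)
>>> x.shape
(13, 7)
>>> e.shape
(11, 11)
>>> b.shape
(7, 7)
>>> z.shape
(31, 7)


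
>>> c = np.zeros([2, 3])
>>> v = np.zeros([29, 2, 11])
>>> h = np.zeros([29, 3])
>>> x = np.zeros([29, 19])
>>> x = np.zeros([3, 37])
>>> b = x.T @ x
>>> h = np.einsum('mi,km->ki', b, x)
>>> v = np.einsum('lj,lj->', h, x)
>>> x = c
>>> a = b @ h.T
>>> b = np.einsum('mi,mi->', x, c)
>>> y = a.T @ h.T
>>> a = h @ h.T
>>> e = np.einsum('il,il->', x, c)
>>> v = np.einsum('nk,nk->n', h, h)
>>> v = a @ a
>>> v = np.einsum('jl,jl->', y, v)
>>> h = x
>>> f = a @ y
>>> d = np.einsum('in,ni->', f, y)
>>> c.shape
(2, 3)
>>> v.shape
()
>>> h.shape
(2, 3)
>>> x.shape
(2, 3)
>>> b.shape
()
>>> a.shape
(3, 3)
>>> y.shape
(3, 3)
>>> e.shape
()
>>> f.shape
(3, 3)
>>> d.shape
()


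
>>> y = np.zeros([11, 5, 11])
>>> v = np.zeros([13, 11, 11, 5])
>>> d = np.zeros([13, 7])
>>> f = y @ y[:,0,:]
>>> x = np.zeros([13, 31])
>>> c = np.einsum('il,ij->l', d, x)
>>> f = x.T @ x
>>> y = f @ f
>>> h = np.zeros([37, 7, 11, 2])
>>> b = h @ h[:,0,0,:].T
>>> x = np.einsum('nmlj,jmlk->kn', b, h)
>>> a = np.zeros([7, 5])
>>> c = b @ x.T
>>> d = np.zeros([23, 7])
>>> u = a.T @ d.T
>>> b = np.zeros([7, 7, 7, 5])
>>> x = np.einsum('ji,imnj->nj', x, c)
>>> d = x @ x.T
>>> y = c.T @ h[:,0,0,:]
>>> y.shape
(2, 11, 7, 2)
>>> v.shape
(13, 11, 11, 5)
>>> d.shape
(11, 11)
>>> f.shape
(31, 31)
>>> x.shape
(11, 2)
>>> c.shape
(37, 7, 11, 2)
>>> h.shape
(37, 7, 11, 2)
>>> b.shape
(7, 7, 7, 5)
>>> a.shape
(7, 5)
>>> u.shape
(5, 23)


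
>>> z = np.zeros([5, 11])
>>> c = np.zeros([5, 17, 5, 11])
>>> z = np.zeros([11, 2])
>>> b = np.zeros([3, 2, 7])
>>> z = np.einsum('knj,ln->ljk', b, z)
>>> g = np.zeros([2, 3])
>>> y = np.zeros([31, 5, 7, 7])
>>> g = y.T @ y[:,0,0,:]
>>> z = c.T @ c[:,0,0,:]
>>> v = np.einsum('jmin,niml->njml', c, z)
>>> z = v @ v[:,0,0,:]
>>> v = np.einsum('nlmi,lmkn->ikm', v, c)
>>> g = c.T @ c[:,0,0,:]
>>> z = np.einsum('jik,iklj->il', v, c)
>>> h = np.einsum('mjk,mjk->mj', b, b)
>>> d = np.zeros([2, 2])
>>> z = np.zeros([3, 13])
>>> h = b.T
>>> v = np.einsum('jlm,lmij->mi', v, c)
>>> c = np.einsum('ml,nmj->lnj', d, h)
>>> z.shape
(3, 13)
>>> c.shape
(2, 7, 3)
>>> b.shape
(3, 2, 7)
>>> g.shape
(11, 5, 17, 11)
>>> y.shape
(31, 5, 7, 7)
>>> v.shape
(17, 5)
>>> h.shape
(7, 2, 3)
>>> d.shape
(2, 2)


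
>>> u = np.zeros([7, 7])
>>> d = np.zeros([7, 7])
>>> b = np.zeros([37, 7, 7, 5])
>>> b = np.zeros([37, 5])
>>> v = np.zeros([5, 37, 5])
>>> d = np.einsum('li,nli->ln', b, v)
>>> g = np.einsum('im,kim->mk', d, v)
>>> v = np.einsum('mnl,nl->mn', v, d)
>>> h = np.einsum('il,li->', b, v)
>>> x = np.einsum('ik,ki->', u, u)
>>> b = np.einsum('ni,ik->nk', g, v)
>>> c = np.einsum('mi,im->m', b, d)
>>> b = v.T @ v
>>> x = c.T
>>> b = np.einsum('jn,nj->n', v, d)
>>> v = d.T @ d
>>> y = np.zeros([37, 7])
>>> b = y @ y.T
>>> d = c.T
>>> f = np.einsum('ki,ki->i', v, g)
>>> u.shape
(7, 7)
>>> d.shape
(5,)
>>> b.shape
(37, 37)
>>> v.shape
(5, 5)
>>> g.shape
(5, 5)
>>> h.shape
()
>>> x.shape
(5,)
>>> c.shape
(5,)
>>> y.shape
(37, 7)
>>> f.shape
(5,)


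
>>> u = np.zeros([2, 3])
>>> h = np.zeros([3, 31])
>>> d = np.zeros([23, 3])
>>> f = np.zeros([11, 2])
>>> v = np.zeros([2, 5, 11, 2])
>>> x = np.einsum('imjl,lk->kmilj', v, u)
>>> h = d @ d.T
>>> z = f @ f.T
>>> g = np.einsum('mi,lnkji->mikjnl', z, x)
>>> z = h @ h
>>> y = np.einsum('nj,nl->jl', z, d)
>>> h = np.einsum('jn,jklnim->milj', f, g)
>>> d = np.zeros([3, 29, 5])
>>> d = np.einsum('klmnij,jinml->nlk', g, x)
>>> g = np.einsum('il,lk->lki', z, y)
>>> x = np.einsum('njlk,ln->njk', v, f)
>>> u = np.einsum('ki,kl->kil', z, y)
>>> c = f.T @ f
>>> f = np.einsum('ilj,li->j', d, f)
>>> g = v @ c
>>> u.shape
(23, 23, 3)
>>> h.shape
(3, 5, 2, 11)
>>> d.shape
(2, 11, 11)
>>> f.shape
(11,)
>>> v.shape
(2, 5, 11, 2)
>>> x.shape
(2, 5, 2)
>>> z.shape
(23, 23)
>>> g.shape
(2, 5, 11, 2)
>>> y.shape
(23, 3)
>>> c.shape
(2, 2)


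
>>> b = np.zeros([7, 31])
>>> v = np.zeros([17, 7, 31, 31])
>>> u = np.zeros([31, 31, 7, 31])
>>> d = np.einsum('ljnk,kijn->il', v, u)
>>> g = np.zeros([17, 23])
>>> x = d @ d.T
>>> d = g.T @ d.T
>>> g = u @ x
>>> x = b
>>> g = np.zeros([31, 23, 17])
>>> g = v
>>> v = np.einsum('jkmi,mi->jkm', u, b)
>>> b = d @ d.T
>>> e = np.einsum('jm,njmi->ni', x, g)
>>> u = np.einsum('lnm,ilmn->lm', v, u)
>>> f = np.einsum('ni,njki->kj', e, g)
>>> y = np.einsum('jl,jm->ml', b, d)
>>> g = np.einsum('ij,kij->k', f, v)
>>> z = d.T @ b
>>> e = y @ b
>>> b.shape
(23, 23)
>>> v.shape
(31, 31, 7)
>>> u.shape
(31, 7)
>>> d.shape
(23, 31)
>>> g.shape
(31,)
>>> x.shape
(7, 31)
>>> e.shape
(31, 23)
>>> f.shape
(31, 7)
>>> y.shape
(31, 23)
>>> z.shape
(31, 23)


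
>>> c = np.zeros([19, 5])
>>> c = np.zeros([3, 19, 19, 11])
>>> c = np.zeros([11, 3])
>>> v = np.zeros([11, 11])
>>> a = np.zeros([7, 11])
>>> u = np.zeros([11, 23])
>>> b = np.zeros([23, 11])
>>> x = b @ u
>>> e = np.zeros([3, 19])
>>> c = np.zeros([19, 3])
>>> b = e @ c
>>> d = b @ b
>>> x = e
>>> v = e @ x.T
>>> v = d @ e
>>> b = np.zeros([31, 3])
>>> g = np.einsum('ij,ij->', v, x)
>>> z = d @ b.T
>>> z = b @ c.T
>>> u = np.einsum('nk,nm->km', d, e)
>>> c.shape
(19, 3)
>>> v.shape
(3, 19)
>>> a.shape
(7, 11)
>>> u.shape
(3, 19)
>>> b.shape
(31, 3)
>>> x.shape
(3, 19)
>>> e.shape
(3, 19)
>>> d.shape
(3, 3)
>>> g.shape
()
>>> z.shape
(31, 19)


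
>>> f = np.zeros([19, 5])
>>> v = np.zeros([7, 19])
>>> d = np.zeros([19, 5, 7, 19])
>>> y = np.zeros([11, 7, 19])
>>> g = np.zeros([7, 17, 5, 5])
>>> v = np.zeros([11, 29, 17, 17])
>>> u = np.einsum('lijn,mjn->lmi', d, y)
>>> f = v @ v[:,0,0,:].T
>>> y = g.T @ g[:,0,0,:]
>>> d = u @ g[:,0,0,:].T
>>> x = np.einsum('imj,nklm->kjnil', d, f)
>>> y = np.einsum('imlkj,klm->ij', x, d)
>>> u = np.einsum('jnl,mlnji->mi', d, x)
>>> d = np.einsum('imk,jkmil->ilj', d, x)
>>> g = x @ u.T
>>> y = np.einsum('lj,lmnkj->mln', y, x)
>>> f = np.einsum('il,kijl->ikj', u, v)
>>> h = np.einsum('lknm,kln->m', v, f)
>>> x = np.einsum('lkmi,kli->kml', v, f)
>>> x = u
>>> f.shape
(29, 11, 17)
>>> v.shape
(11, 29, 17, 17)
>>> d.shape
(19, 17, 29)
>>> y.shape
(7, 29, 11)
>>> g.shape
(29, 7, 11, 19, 29)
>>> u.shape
(29, 17)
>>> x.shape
(29, 17)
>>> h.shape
(17,)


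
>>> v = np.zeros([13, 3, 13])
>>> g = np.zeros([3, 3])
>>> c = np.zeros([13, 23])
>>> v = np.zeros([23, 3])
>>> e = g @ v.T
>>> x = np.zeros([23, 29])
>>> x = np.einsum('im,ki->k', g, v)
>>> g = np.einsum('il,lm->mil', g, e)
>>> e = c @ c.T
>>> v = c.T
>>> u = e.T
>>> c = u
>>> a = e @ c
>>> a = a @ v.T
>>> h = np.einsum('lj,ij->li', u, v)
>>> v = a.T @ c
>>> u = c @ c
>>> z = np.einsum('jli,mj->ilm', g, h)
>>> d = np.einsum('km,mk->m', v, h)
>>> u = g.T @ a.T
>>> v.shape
(23, 13)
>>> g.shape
(23, 3, 3)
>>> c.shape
(13, 13)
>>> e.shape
(13, 13)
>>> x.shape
(23,)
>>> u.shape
(3, 3, 13)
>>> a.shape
(13, 23)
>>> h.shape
(13, 23)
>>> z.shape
(3, 3, 13)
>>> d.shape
(13,)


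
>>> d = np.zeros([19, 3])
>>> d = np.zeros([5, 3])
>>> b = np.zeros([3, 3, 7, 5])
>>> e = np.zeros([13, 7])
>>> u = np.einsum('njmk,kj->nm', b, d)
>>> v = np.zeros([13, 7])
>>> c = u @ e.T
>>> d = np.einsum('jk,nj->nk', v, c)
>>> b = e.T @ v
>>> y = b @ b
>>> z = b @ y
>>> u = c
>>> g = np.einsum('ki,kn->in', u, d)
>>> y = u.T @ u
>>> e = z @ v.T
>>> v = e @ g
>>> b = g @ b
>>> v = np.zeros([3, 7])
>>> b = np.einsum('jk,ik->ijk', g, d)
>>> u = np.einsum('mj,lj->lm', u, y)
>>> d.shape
(3, 7)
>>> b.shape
(3, 13, 7)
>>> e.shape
(7, 13)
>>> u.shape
(13, 3)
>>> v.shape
(3, 7)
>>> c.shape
(3, 13)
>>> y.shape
(13, 13)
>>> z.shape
(7, 7)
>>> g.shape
(13, 7)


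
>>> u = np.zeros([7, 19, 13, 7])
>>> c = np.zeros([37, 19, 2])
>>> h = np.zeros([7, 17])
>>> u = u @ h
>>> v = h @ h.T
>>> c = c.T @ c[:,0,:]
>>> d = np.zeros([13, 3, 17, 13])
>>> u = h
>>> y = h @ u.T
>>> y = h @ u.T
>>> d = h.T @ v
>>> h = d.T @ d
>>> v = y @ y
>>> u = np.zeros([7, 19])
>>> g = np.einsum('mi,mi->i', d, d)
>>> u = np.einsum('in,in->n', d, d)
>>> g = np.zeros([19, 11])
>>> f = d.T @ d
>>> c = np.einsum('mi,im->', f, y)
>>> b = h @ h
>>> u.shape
(7,)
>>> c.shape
()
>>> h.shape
(7, 7)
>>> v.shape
(7, 7)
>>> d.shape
(17, 7)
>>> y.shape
(7, 7)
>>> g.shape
(19, 11)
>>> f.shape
(7, 7)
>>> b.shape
(7, 7)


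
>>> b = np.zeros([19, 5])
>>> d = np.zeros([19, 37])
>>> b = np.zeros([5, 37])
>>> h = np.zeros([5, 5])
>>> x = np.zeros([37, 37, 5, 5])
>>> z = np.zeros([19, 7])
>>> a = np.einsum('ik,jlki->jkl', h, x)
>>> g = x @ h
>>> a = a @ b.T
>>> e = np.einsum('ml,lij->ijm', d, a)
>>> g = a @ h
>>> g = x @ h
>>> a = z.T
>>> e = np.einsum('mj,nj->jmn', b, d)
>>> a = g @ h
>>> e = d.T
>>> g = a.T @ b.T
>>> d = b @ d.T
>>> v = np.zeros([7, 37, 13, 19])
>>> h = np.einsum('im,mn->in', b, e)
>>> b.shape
(5, 37)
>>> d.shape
(5, 19)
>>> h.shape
(5, 19)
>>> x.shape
(37, 37, 5, 5)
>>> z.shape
(19, 7)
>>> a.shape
(37, 37, 5, 5)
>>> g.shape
(5, 5, 37, 5)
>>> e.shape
(37, 19)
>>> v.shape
(7, 37, 13, 19)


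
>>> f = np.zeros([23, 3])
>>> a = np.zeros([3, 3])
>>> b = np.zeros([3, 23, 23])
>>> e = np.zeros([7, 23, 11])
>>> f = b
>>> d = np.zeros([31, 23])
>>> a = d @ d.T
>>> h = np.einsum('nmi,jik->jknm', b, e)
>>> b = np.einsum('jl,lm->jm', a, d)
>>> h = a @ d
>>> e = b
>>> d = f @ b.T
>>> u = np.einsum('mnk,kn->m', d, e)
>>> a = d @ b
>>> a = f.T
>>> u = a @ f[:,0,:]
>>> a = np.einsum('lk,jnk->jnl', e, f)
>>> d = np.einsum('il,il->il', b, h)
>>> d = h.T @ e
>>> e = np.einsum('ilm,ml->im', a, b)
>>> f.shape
(3, 23, 23)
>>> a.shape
(3, 23, 31)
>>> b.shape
(31, 23)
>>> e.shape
(3, 31)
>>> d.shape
(23, 23)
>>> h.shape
(31, 23)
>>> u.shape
(23, 23, 23)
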